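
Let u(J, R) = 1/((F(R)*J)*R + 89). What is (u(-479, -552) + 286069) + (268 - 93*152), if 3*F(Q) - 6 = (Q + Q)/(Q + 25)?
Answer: 102357124539406/376035079 ≈ 2.7220e+5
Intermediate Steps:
F(Q) = 2 + 2*Q/(3*(25 + Q)) (F(Q) = 2 + ((Q + Q)/(Q + 25))/3 = 2 + ((2*Q)/(25 + Q))/3 = 2 + (2*Q/(25 + Q))/3 = 2 + 2*Q/(3*(25 + Q)))
u(J, R) = 1/(89 + 2*J*R*(75 + 4*R)/(3*(25 + R))) (u(J, R) = 1/(((2*(75 + 4*R)/(3*(25 + R)))*J)*R + 89) = 1/((2*J*(75 + 4*R)/(3*(25 + R)))*R + 89) = 1/(2*J*R*(75 + 4*R)/(3*(25 + R)) + 89) = 1/(89 + 2*J*R*(75 + 4*R)/(3*(25 + R))))
(u(-479, -552) + 286069) + (268 - 93*152) = (3*(25 - 552)/(6675 + 267*(-552) + 2*(-479)*(-552)*(75 + 4*(-552))) + 286069) + (268 - 93*152) = (3*(-527)/(6675 - 147384 + 2*(-479)*(-552)*(75 - 2208)) + 286069) + (268 - 14136) = (3*(-527)/(6675 - 147384 + 2*(-479)*(-552)*(-2133)) + 286069) - 13868 = (3*(-527)/(6675 - 147384 - 1127964528) + 286069) - 13868 = (3*(-527)/(-1128105237) + 286069) - 13868 = (3*(-1/1128105237)*(-527) + 286069) - 13868 = (527/376035079 + 286069) - 13868 = 107571979014978/376035079 - 13868 = 102357124539406/376035079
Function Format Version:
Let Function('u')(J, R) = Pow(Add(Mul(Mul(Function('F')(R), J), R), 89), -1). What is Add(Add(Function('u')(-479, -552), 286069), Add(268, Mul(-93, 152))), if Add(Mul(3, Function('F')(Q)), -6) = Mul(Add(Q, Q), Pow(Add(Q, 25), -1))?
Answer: Rational(102357124539406, 376035079) ≈ 2.7220e+5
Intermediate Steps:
Function('F')(Q) = Add(2, Mul(Rational(2, 3), Q, Pow(Add(25, Q), -1))) (Function('F')(Q) = Add(2, Mul(Rational(1, 3), Mul(Add(Q, Q), Pow(Add(Q, 25), -1)))) = Add(2, Mul(Rational(1, 3), Mul(Mul(2, Q), Pow(Add(25, Q), -1)))) = Add(2, Mul(Rational(1, 3), Mul(2, Q, Pow(Add(25, Q), -1)))) = Add(2, Mul(Rational(2, 3), Q, Pow(Add(25, Q), -1))))
Function('u')(J, R) = Pow(Add(89, Mul(Rational(2, 3), J, R, Pow(Add(25, R), -1), Add(75, Mul(4, R)))), -1) (Function('u')(J, R) = Pow(Add(Mul(Mul(Mul(Rational(2, 3), Pow(Add(25, R), -1), Add(75, Mul(4, R))), J), R), 89), -1) = Pow(Add(Mul(Mul(Rational(2, 3), J, Pow(Add(25, R), -1), Add(75, Mul(4, R))), R), 89), -1) = Pow(Add(Mul(Rational(2, 3), J, R, Pow(Add(25, R), -1), Add(75, Mul(4, R))), 89), -1) = Pow(Add(89, Mul(Rational(2, 3), J, R, Pow(Add(25, R), -1), Add(75, Mul(4, R)))), -1))
Add(Add(Function('u')(-479, -552), 286069), Add(268, Mul(-93, 152))) = Add(Add(Mul(3, Pow(Add(6675, Mul(267, -552), Mul(2, -479, -552, Add(75, Mul(4, -552)))), -1), Add(25, -552)), 286069), Add(268, Mul(-93, 152))) = Add(Add(Mul(3, Pow(Add(6675, -147384, Mul(2, -479, -552, Add(75, -2208))), -1), -527), 286069), Add(268, -14136)) = Add(Add(Mul(3, Pow(Add(6675, -147384, Mul(2, -479, -552, -2133)), -1), -527), 286069), -13868) = Add(Add(Mul(3, Pow(Add(6675, -147384, -1127964528), -1), -527), 286069), -13868) = Add(Add(Mul(3, Pow(-1128105237, -1), -527), 286069), -13868) = Add(Add(Mul(3, Rational(-1, 1128105237), -527), 286069), -13868) = Add(Add(Rational(527, 376035079), 286069), -13868) = Add(Rational(107571979014978, 376035079), -13868) = Rational(102357124539406, 376035079)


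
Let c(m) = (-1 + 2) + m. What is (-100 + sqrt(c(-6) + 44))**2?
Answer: (100 - sqrt(39))**2 ≈ 8790.0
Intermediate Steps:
c(m) = 1 + m
(-100 + sqrt(c(-6) + 44))**2 = (-100 + sqrt((1 - 6) + 44))**2 = (-100 + sqrt(-5 + 44))**2 = (-100 + sqrt(39))**2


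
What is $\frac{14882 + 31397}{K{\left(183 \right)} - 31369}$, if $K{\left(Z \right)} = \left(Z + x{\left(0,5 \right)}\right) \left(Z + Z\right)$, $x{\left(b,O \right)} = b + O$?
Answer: $\frac{46279}{37439} \approx 1.2361$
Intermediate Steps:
$x{\left(b,O \right)} = O + b$
$K{\left(Z \right)} = 2 Z \left(5 + Z\right)$ ($K{\left(Z \right)} = \left(Z + \left(5 + 0\right)\right) \left(Z + Z\right) = \left(Z + 5\right) 2 Z = \left(5 + Z\right) 2 Z = 2 Z \left(5 + Z\right)$)
$\frac{14882 + 31397}{K{\left(183 \right)} - 31369} = \frac{14882 + 31397}{2 \cdot 183 \left(5 + 183\right) - 31369} = \frac{46279}{2 \cdot 183 \cdot 188 - 31369} = \frac{46279}{68808 - 31369} = \frac{46279}{37439}$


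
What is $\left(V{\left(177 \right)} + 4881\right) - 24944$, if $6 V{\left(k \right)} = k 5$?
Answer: $- \frac{39831}{2} \approx -19916.0$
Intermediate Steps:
$V{\left(k \right)} = \frac{5 k}{6}$ ($V{\left(k \right)} = \frac{k 5}{6} = \frac{5 k}{6}$)
$\left(V{\left(177 \right)} + 4881\right) - 24944 = \left(\frac{5}{6} \cdot 177 + 4881\right) - 24944 = \left(\frac{295}{2} + 4881\right) - 24944 = \frac{10057}{2} - 24944 = - \frac{39831}{2}$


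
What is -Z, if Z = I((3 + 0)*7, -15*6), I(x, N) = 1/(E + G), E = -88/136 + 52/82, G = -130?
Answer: 697/90619 ≈ 0.0076915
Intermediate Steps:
E = -9/697 (E = -88*1/136 + 52*(1/82) = -11/17 + 26/41 = -9/697 ≈ -0.012912)
I(x, N) = -697/90619 (I(x, N) = 1/(-9/697 - 130) = 1/(-90619/697) = -697/90619)
Z = -697/90619 ≈ -0.0076915
-Z = -1*(-697/90619) = 697/90619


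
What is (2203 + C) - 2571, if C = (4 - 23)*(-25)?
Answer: 107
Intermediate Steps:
C = 475 (C = -19*(-25) = 475)
(2203 + C) - 2571 = (2203 + 475) - 2571 = 2678 - 2571 = 107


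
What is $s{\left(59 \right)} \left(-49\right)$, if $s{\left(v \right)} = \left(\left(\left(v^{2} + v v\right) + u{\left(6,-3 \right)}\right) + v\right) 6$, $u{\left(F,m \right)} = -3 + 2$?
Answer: $-2063880$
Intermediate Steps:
$u{\left(F,m \right)} = -1$
$s{\left(v \right)} = -6 + 6 v + 12 v^{2}$ ($s{\left(v \right)} = \left(\left(\left(v^{2} + v v\right) - 1\right) + v\right) 6 = \left(\left(\left(v^{2} + v^{2}\right) - 1\right) + v\right) 6 = \left(\left(2 v^{2} - 1\right) + v\right) 6 = \left(\left(-1 + 2 v^{2}\right) + v\right) 6 = \left(-1 + v + 2 v^{2}\right) 6 = -6 + 6 v + 12 v^{2}$)
$s{\left(59 \right)} \left(-49\right) = \left(-6 + 6 \cdot 59 + 12 \cdot 59^{2}\right) \left(-49\right) = \left(-6 + 354 + 12 \cdot 3481\right) \left(-49\right) = \left(-6 + 354 + 41772\right) \left(-49\right) = 42120 \left(-49\right) = -2063880$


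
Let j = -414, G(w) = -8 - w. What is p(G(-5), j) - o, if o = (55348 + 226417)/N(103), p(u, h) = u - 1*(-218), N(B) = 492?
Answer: -175985/492 ≈ -357.69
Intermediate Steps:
p(u, h) = 218 + u (p(u, h) = u + 218 = 218 + u)
o = 281765/492 (o = (55348 + 226417)/492 = 281765*(1/492) = 281765/492 ≈ 572.69)
p(G(-5), j) - o = (218 + (-8 - 1*(-5))) - 1*281765/492 = (218 + (-8 + 5)) - 281765/492 = (218 - 3) - 281765/492 = 215 - 281765/492 = -175985/492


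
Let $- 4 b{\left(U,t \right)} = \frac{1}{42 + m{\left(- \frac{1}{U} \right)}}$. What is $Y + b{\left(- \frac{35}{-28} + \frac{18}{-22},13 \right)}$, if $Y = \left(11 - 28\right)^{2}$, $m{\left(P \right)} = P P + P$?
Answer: $\frac{18798511}{65048} \approx 288.99$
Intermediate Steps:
$m{\left(P \right)} = P + P^{2}$ ($m{\left(P \right)} = P^{2} + P = P + P^{2}$)
$b{\left(U,t \right)} = - \frac{1}{4 \left(42 - \frac{1 - \frac{1}{U}}{U}\right)}$ ($b{\left(U,t \right)} = - \frac{1}{4 \left(42 + - \frac{1}{U} \left(1 - \frac{1}{U}\right)\right)} = - \frac{1}{4 \left(42 - \frac{1 - \frac{1}{U}}{U}\right)}$)
$Y = 289$ ($Y = \left(-17\right)^{2} = 289$)
$Y + b{\left(- \frac{35}{-28} + \frac{18}{-22},13 \right)} = 289 - \frac{\left(- \frac{35}{-28} + \frac{18}{-22}\right)^{2}}{4 - 4 \left(- \frac{35}{-28} + \frac{18}{-22}\right) + 168 \left(- \frac{35}{-28} + \frac{18}{-22}\right)^{2}} = 289 - \frac{\left(\left(-35\right) \left(- \frac{1}{28}\right) + 18 \left(- \frac{1}{22}\right)\right)^{2}}{4 - 4 \left(\left(-35\right) \left(- \frac{1}{28}\right) + 18 \left(- \frac{1}{22}\right)\right) + 168 \left(\left(-35\right) \left(- \frac{1}{28}\right) + 18 \left(- \frac{1}{22}\right)\right)^{2}} = 289 - \frac{\left(\frac{5}{4} - \frac{9}{11}\right)^{2}}{4 - 4 \left(\frac{5}{4} - \frac{9}{11}\right) + 168 \left(\frac{5}{4} - \frac{9}{11}\right)^{2}} = 289 - \frac{\left(\frac{19}{44}\right)^{2}}{4 - \frac{19}{11} + 168 \left(\frac{19}{44}\right)^{2}} = 289 - \frac{361}{1936 \left(4 - \frac{19}{11} + 168 \cdot \frac{361}{1936}\right)} = 289 - \frac{361}{1936 \left(4 - \frac{19}{11} + \frac{7581}{242}\right)} = 289 - \frac{361}{1936 \cdot \frac{8131}{242}} = 289 - \frac{361}{1936} \cdot \frac{242}{8131} = 289 - \frac{361}{65048} = \frac{18798511}{65048}$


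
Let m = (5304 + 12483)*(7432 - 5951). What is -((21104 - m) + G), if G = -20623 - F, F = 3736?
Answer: 26345802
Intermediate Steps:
G = -24359 (G = -20623 - 1*3736 = -20623 - 3736 = -24359)
m = 26342547 (m = 17787*1481 = 26342547)
-((21104 - m) + G) = -((21104 - 1*26342547) - 24359) = -((21104 - 26342547) - 24359) = -(-26321443 - 24359) = -1*(-26345802) = 26345802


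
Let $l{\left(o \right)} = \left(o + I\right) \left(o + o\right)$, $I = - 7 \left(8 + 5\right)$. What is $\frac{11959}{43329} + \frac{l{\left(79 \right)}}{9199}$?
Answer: $\frac{27859057}{398583471} \approx 0.069895$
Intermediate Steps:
$I = -91$ ($I = \left(-7\right) 13 = -91$)
$l{\left(o \right)} = 2 o \left(-91 + o\right)$ ($l{\left(o \right)} = \left(o - 91\right) \left(o + o\right) = \left(-91 + o\right) 2 o = 2 o \left(-91 + o\right)$)
$\frac{11959}{43329} + \frac{l{\left(79 \right)}}{9199} = \frac{11959}{43329} + \frac{2 \cdot 79 \left(-91 + 79\right)}{9199} = 11959 \cdot \frac{1}{43329} + 2 \cdot 79 \left(-12\right) \frac{1}{9199} = \frac{11959}{43329} - \frac{1896}{9199} = \frac{27859057}{398583471}$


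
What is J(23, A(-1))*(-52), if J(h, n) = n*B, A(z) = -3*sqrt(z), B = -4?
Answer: -624*I ≈ -624.0*I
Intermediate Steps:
J(h, n) = -4*n (J(h, n) = n*(-4) = -4*n)
J(23, A(-1))*(-52) = -(-12)*sqrt(-1)*(-52) = -(-12)*I*(-52) = (12*I)*(-52) = -624*I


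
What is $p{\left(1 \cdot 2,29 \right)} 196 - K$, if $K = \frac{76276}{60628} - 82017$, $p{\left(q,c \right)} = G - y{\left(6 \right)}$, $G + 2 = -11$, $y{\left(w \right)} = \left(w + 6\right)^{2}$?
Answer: $\frac{776701396}{15157} \approx 51244.0$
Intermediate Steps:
$y{\left(w \right)} = \left(6 + w\right)^{2}$
$G = -13$ ($G = -2 - 11 = -13$)
$p{\left(q,c \right)} = -157$ ($p{\left(q,c \right)} = -13 - \left(6 + 6\right)^{2} = -13 - 12^{2} = -13 - 144 = -157$)
$K = - \frac{1243112600}{15157}$ ($K = 76276 \cdot \frac{1}{60628} - 82017 = \frac{19069}{15157} - 82017 = - \frac{1243112600}{15157} \approx -82016.0$)
$p{\left(1 \cdot 2,29 \right)} 196 - K = \left(-157\right) 196 - - \frac{1243112600}{15157} = -30772 + \frac{1243112600}{15157} = \frac{776701396}{15157}$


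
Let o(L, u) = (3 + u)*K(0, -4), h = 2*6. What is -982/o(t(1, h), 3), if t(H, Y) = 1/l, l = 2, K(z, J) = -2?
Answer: 491/6 ≈ 81.833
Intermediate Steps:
h = 12
t(H, Y) = ½ (t(H, Y) = 1/2 = ½)
o(L, u) = -6 - 2*u (o(L, u) = (3 + u)*(-2) = -6 - 2*u)
-982/o(t(1, h), 3) = -982/(-6 - 2*3) = -982/(-6 - 6) = -982/(-12) = -982*(-1/12) = 491/6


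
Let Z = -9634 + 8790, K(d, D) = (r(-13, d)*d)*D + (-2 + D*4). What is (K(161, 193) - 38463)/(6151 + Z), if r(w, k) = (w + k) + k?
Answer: 9563864/5307 ≈ 1802.1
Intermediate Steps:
r(w, k) = w + 2*k (r(w, k) = (k + w) + k = w + 2*k)
K(d, D) = -2 + 4*D + D*d*(-13 + 2*d) (K(d, D) = ((-13 + 2*d)*d)*D + (-2 + D*4) = (d*(-13 + 2*d))*D + (-2 + 4*D) = D*d*(-13 + 2*d) + (-2 + 4*D) = -2 + 4*D + D*d*(-13 + 2*d))
Z = -844
(K(161, 193) - 38463)/(6151 + Z) = ((-2 + 4*193 + 193*161*(-13 + 2*161)) - 38463)/(6151 - 844) = ((-2 + 772 + 193*161*(-13 + 322)) - 38463)/5307 = ((-2 + 772 + 193*161*309) - 38463)*(1/5307) = ((-2 + 772 + 9601557) - 38463)*(1/5307) = (9602327 - 38463)*(1/5307) = 9563864*(1/5307) = 9563864/5307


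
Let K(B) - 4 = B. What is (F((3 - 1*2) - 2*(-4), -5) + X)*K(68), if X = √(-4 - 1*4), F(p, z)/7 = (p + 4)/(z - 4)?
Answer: -728 + 144*I*√2 ≈ -728.0 + 203.65*I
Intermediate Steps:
K(B) = 4 + B
F(p, z) = 7*(4 + p)/(-4 + z) (F(p, z) = 7*((p + 4)/(z - 4)) = 7*((4 + p)/(-4 + z)) = 7*(4 + p)/(-4 + z))
X = 2*I*√2 (X = √(-4 - 4) = √(-8) = 2*I*√2 ≈ 2.8284*I)
(F((3 - 1*2) - 2*(-4), -5) + X)*K(68) = (7*(4 + ((3 - 1*2) - 2*(-4)))/(-4 - 5) + 2*I*√2)*(4 + 68) = (7*(4 + ((3 - 2) + 8))/(-9) + 2*I*√2)*72 = (7*(-⅑)*(4 + (1 + 8)) + 2*I*√2)*72 = (7*(-⅑)*(4 + 9) + 2*I*√2)*72 = (7*(-⅑)*13 + 2*I*√2)*72 = (-91/9 + 2*I*√2)*72 = -728 + 144*I*√2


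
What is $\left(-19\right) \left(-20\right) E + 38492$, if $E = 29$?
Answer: $49512$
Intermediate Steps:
$\left(-19\right) \left(-20\right) E + 38492 = \left(-19\right) \left(-20\right) 29 + 38492 = 380 \cdot 29 + 38492 = 11020 + 38492 = 49512$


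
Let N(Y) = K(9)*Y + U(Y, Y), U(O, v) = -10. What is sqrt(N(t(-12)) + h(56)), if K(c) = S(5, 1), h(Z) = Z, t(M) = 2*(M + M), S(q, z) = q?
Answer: I*sqrt(194) ≈ 13.928*I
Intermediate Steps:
t(M) = 4*M (t(M) = 2*(2*M) = 4*M)
K(c) = 5
N(Y) = -10 + 5*Y (N(Y) = 5*Y - 10 = -10 + 5*Y)
sqrt(N(t(-12)) + h(56)) = sqrt((-10 + 5*(4*(-12))) + 56) = sqrt((-10 + 5*(-48)) + 56) = sqrt((-10 - 240) + 56) = sqrt(-250 + 56) = sqrt(-194) = I*sqrt(194)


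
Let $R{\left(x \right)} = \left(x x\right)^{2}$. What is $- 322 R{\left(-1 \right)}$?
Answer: $-322$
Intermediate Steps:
$R{\left(x \right)} = x^{4}$ ($R{\left(x \right)} = \left(x^{2}\right)^{2} = x^{4}$)
$- 322 R{\left(-1 \right)} = - 322 \left(-1\right)^{4} = \left(-322\right) 1 = -322$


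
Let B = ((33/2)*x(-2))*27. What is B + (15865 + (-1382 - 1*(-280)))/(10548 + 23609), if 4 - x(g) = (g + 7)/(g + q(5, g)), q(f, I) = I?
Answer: 639229731/273256 ≈ 2339.3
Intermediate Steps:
x(g) = 4 - (7 + g)/(2*g) (x(g) = 4 - (g + 7)/(g + g) = 4 - (7 + g)/(2*g))
B = 18711/8 (B = ((33/2)*((7/2)*(-1 - 2)/(-2)))*27 = ((33*(½))*((7/2)*(-½)*(-3)))*27 = ((33/2)*(21/4))*27 = (693/8)*27 = 18711/8 ≈ 2338.9)
B + (15865 + (-1382 - 1*(-280)))/(10548 + 23609) = 18711/8 + (15865 + (-1382 - 1*(-280)))/(10548 + 23609) = 18711/8 + (15865 + (-1382 + 280))/34157 = 18711/8 + (15865 - 1102)*(1/34157) = 18711/8 + 14763*(1/34157) = 18711/8 + 14763/34157 = 639229731/273256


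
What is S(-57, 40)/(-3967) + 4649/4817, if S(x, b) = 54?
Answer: 18182465/19109039 ≈ 0.95151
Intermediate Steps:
S(-57, 40)/(-3967) + 4649/4817 = 54/(-3967) + 4649/4817 = 54*(-1/3967) + 4649*(1/4817) = -54/3967 + 4649/4817 = 18182465/19109039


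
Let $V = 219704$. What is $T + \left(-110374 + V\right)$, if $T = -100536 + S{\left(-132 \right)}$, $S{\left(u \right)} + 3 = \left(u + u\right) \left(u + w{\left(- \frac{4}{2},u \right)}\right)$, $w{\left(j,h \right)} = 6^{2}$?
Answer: $34135$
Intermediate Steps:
$w{\left(j,h \right)} = 36$
$S{\left(u \right)} = -3 + 2 u \left(36 + u\right)$ ($S{\left(u \right)} = -3 + \left(u + u\right) \left(u + 36\right) = -3 + 2 u \left(36 + u\right)$)
$T = -75195$ ($T = -100536 + \left(-3 + 2 \left(-132\right)^{2} + 72 \left(-132\right)\right) = -100536 - -25341 = -100536 + 25341 = -75195$)
$T + \left(-110374 + V\right) = -75195 + \left(-110374 + 219704\right) = -75195 + 109330 = 34135$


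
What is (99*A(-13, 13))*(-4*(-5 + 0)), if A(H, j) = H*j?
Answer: -334620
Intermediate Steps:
(99*A(-13, 13))*(-4*(-5 + 0)) = (99*(-13*13))*(-4*(-5 + 0)) = (99*(-169))*(-4*(-5)) = -16731*20 = -334620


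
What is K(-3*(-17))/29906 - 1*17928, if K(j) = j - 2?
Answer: -536154719/29906 ≈ -17928.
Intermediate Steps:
K(j) = -2 + j
K(-3*(-17))/29906 - 1*17928 = (-2 - 3*(-17))/29906 - 1*17928 = (-2 + 51)*(1/29906) - 17928 = 49*(1/29906) - 17928 = 49/29906 - 17928 = -536154719/29906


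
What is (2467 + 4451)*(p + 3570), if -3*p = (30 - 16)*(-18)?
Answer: 25278372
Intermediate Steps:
p = 84 (p = -(30 - 16)*(-18)/3 = -14*(-18)/3 = -⅓*(-252) = 84)
(2467 + 4451)*(p + 3570) = (2467 + 4451)*(84 + 3570) = 6918*3654 = 25278372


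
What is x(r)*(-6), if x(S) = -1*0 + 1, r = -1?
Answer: -6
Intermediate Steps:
x(S) = 1 (x(S) = 0 + 1 = 1)
x(r)*(-6) = 1*(-6) = -6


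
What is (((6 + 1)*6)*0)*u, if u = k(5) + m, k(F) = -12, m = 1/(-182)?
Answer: 0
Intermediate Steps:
m = -1/182 ≈ -0.0054945
u = -2185/182 (u = -12 - 1/182 = -2185/182 ≈ -12.005)
(((6 + 1)*6)*0)*u = (((6 + 1)*6)*0)*(-2185/182) = ((7*6)*0)*(-2185/182) = (42*0)*(-2185/182) = 0*(-2185/182) = 0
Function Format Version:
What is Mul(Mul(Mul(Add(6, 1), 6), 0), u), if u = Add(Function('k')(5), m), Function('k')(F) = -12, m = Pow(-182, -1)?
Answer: 0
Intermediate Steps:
m = Rational(-1, 182) ≈ -0.0054945
u = Rational(-2185, 182) (u = Add(-12, Rational(-1, 182)) = Rational(-2185, 182) ≈ -12.005)
Mul(Mul(Mul(Add(6, 1), 6), 0), u) = Mul(Mul(Mul(Add(6, 1), 6), 0), Rational(-2185, 182)) = Mul(Mul(Mul(7, 6), 0), Rational(-2185, 182)) = Mul(Mul(42, 0), Rational(-2185, 182)) = Mul(0, Rational(-2185, 182)) = 0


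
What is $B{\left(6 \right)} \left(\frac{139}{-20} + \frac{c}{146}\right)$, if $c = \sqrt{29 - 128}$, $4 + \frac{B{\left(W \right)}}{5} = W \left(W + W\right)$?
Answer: $-2363 + \frac{510 i \sqrt{11}}{73} \approx -2363.0 + 23.171 i$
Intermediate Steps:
$B{\left(W \right)} = -20 + 10 W^{2}$ ($B{\left(W \right)} = -20 + 5 W \left(W + W\right) = -20 + 5 W 2 W = -20 + 5 \cdot 2 W^{2} = -20 + 10 W^{2}$)
$c = 3 i \sqrt{11}$ ($c = \sqrt{-99} = 3 i \sqrt{11} \approx 9.9499 i$)
$B{\left(6 \right)} \left(\frac{139}{-20} + \frac{c}{146}\right) = \left(-20 + 10 \cdot 6^{2}\right) \left(\frac{139}{-20} + \frac{3 i \sqrt{11}}{146}\right) = \left(-20 + 10 \cdot 36\right) \left(139 \left(- \frac{1}{20}\right) + 3 i \sqrt{11} \cdot \frac{1}{146}\right) = \left(-20 + 360\right) \left(- \frac{139}{20} + \frac{3 i \sqrt{11}}{146}\right) = 340 \left(- \frac{139}{20} + \frac{3 i \sqrt{11}}{146}\right) = -2363 + \frac{510 i \sqrt{11}}{73}$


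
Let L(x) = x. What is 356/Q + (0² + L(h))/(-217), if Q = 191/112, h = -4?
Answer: 8652988/41447 ≈ 208.77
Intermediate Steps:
Q = 191/112 (Q = 191*(1/112) = 191/112 ≈ 1.7054)
356/Q + (0² + L(h))/(-217) = 356/(191/112) + (0² - 4)/(-217) = 356*(112/191) + (0 - 4)*(-1/217) = 39872/191 - 4*(-1/217) = 39872/191 + 4/217 = 8652988/41447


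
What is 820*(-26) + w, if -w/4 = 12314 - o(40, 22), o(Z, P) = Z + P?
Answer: -70328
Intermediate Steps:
o(Z, P) = P + Z
w = -49008 (w = -4*(12314 - (22 + 40)) = -4*(12314 - 1*62) = -4*(12314 - 62) = -4*12252 = -49008)
820*(-26) + w = 820*(-26) - 49008 = -21320 - 49008 = -70328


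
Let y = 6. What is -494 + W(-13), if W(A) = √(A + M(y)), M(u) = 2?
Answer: -494 + I*√11 ≈ -494.0 + 3.3166*I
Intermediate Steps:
W(A) = √(2 + A) (W(A) = √(A + 2) = √(2 + A))
-494 + W(-13) = -494 + √(2 - 13) = -494 + √(-11) = -494 + I*√11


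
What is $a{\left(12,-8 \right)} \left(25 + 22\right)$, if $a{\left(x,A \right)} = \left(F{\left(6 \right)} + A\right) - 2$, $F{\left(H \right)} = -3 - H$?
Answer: $-893$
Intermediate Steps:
$a{\left(x,A \right)} = -11 + A$ ($a{\left(x,A \right)} = \left(\left(-3 - 6\right) + A\right) - 2 = \left(-9 + A\right) - 2 = -11 + A$)
$a{\left(12,-8 \right)} \left(25 + 22\right) = \left(-11 - 8\right) \left(25 + 22\right) = \left(-19\right) 47 = -893$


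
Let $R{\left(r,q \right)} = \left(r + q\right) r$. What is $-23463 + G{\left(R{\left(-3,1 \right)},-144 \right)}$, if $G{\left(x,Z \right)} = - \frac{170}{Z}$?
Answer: $- \frac{1689251}{72} \approx -23462.0$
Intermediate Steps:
$R{\left(r,q \right)} = r \left(q + r\right)$ ($R{\left(r,q \right)} = \left(q + r\right) r = r \left(q + r\right)$)
$-23463 + G{\left(R{\left(-3,1 \right)},-144 \right)} = -23463 - \frac{170}{-144} = -23463 - - \frac{85}{72} = -23463 + \frac{85}{72} = - \frac{1689251}{72}$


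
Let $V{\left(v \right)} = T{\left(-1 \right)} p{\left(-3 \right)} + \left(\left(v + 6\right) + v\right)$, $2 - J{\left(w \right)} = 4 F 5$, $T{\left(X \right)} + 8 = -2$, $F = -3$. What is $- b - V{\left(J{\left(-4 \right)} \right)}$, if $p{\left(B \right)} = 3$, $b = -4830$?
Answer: $4730$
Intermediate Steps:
$T{\left(X \right)} = -10$ ($T{\left(X \right)} = -8 - 2 = -10$)
$J{\left(w \right)} = 62$ ($J{\left(w \right)} = 2 - 4 \left(-3\right) 5 = 2 - \left(-12\right) 5 = 2 - -60 = 2 + 60 = 62$)
$V{\left(v \right)} = -24 + 2 v$ ($V{\left(v \right)} = \left(-10\right) 3 + \left(\left(v + 6\right) + v\right) = -30 + \left(\left(6 + v\right) + v\right) = -30 + \left(6 + 2 v\right) = -24 + 2 v$)
$- b - V{\left(J{\left(-4 \right)} \right)} = \left(-1\right) \left(-4830\right) - \left(-24 + 2 \cdot 62\right) = 4830 - \left(-24 + 124\right) = 4830 - 100 = 4730$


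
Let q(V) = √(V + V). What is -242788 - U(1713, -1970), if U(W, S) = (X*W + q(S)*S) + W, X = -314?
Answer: 293381 + 3940*I*√985 ≈ 2.9338e+5 + 1.2366e+5*I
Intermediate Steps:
q(V) = √2*√V (q(V) = √(2*V) = √2*√V)
U(W, S) = -313*W + √2*S^(3/2) (U(W, S) = (-314*W + (√2*√S)*S) + W = (-314*W + √2*S^(3/2)) + W = -313*W + √2*S^(3/2))
-242788 - U(1713, -1970) = -242788 - (-313*1713 + √2*(-1970)^(3/2)) = -242788 - (-536169 + √2*(-1970*I*√1970)) = -242788 - (-536169 - 3940*I*√985) = -242788 + (536169 + 3940*I*√985) = 293381 + 3940*I*√985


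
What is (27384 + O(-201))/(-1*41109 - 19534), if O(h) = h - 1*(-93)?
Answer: -27276/60643 ≈ -0.44978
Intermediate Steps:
O(h) = 93 + h (O(h) = h + 93 = 93 + h)
(27384 + O(-201))/(-1*41109 - 19534) = (27384 + (93 - 201))/(-1*41109 - 19534) = (27384 - 108)/(-41109 - 19534) = 27276/(-60643) = 27276*(-1/60643) = -27276/60643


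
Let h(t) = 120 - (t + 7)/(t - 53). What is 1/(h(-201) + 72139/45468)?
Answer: 5774436/697683577 ≈ 0.0082766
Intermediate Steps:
h(t) = 120 - (7 + t)/(-53 + t)
1/(h(-201) + 72139/45468) = 1/((-6367 + 119*(-201))/(-53 - 201) + 72139/45468) = 1/((-6367 - 23919)/(-254) + 72139*(1/45468)) = 1/(-1/254*(-30286) + 72139/45468) = 1/(15143/127 + 72139/45468) = 1/(697683577/5774436) = 5774436/697683577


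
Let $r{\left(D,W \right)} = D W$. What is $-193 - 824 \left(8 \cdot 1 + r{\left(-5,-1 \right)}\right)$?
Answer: $-10905$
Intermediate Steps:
$-193 - 824 \left(8 \cdot 1 + r{\left(-5,-1 \right)}\right) = -193 - 824 \left(8 \cdot 1 - -5\right) = -193 - 824 \left(8 + 5\right) = -193 - 10712 = -10905$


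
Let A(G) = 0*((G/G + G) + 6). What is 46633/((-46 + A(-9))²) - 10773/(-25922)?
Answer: 615808147/27425476 ≈ 22.454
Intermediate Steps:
A(G) = 0 (A(G) = 0*((1 + G) + 6) = 0*(7 + G) = 0)
46633/((-46 + A(-9))²) - 10773/(-25922) = 46633/((-46 + 0)²) - 10773/(-25922) = 46633/((-46)²) - 10773*(-1/25922) = 46633/2116 + 10773/25922 = 615808147/27425476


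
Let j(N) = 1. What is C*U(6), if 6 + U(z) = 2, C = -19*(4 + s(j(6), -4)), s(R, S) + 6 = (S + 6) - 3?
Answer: -228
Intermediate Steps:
s(R, S) = -3 + S (s(R, S) = -6 + ((S + 6) - 3) = -6 + ((6 + S) - 3) = -6 + (3 + S) = -3 + S)
C = 57 (C = -19*(4 + (-3 - 4)) = -19*(4 - 7) = -19*(-3) = 57)
U(z) = -4 (U(z) = -6 + 2 = -4)
C*U(6) = 57*(-4) = -228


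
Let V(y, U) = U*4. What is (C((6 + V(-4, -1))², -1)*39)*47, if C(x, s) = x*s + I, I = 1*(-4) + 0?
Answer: -14664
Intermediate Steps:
I = -4 (I = -4 + 0 = -4)
V(y, U) = 4*U
C(x, s) = -4 + s*x (C(x, s) = x*s - 4 = s*x - 4 = -4 + s*x)
(C((6 + V(-4, -1))², -1)*39)*47 = ((-4 - (6 + 4*(-1))²)*39)*47 = ((-4 - (6 - 4)²)*39)*47 = ((-4 - 1*2²)*39)*47 = ((-4 - 1*4)*39)*47 = ((-4 - 4)*39)*47 = -8*39*47 = -312*47 = -14664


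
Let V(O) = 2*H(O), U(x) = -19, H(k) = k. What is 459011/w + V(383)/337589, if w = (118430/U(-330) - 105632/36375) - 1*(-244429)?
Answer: 107220800946333997/55574270626261163 ≈ 1.9293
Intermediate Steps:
V(O) = 2*O
w = 164621094367/691125 (w = (118430/(-19) - 105632/36375) - 1*(-244429) = (118430*(-1/19) - 105632*1/36375) + 244429 = (-118430/19 - 105632/36375) + 244429 = -4309898258/691125 + 244429 = 164621094367/691125 ≈ 2.3819e+5)
459011/w + V(383)/337589 = 459011/(164621094367/691125) + (2*383)/337589 = 459011*(691125/164621094367) + 766*(1/337589) = 317233977375/164621094367 + 766/337589 = 107220800946333997/55574270626261163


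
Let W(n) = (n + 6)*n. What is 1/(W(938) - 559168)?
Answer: 1/326304 ≈ 3.0646e-6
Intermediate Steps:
W(n) = n*(6 + n) (W(n) = (6 + n)*n = n*(6 + n))
1/(W(938) - 559168) = 1/(938*(6 + 938) - 559168) = 1/(938*944 - 559168) = 1/(885472 - 559168) = 1/326304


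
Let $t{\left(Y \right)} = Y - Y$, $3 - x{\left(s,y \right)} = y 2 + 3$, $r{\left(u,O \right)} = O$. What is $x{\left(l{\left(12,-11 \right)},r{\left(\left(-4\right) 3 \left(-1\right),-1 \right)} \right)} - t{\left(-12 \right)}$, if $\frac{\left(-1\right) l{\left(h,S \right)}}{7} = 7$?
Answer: $2$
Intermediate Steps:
$l{\left(h,S \right)} = -49$ ($l{\left(h,S \right)} = \left(-7\right) 7 = -49$)
$x{\left(s,y \right)} = - 2 y$ ($x{\left(s,y \right)} = 3 - \left(y 2 + 3\right) = 3 - \left(2 y + 3\right) = 3 - \left(3 + 2 y\right) = - 2 y$)
$t{\left(Y \right)} = 0$
$x{\left(l{\left(12,-11 \right)},r{\left(\left(-4\right) 3 \left(-1\right),-1 \right)} \right)} - t{\left(-12 \right)} = \left(-2\right) \left(-1\right) - 0 = 2 + 0 = 2$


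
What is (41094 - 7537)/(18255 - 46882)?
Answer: -33557/28627 ≈ -1.1722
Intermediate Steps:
(41094 - 7537)/(18255 - 46882) = 33557/(-28627) = 33557*(-1/28627) = -33557/28627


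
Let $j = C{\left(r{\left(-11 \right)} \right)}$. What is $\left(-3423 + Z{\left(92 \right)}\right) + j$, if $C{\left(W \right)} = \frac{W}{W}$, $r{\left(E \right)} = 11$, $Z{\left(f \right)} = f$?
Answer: $-3330$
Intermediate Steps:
$C{\left(W \right)} = 1$
$j = 1$
$\left(-3423 + Z{\left(92 \right)}\right) + j = \left(-3423 + 92\right) + 1 = -3331 + 1 = -3330$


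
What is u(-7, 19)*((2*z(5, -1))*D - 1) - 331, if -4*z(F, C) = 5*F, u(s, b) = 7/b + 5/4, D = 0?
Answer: -25279/76 ≈ -332.62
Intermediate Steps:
u(s, b) = 5/4 + 7/b (u(s, b) = 7/b + 5*(1/4) = 7/b + 5/4 = 5/4 + 7/b)
z(F, C) = -5*F/4
u(-7, 19)*((2*z(5, -1))*D - 1) - 331 = (5/4 + 7/19)*((2*(-5/4*5))*0 - 1) - 331 = (5/4 + 7*(1/19))*((2*(-25/4))*0 - 1) - 331 = (5/4 + 7/19)*(-25/2*0 - 1) - 331 = 123*(0 - 1)/76 - 331 = (123/76)*(-1) - 331 = -123/76 - 331 = -25279/76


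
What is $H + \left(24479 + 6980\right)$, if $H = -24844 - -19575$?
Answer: $26190$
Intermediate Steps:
$H = -5269$ ($H = -24844 + 19575 = -5269$)
$H + \left(24479 + 6980\right) = -5269 + \left(24479 + 6980\right) = -5269 + 31459 = 26190$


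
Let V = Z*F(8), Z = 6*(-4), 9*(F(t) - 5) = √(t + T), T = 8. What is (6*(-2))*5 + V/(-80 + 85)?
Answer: -1292/15 ≈ -86.133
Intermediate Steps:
F(t) = 5 + √(8 + t)/9 (F(t) = 5 + √(t + 8)/9 = 5 + √(8 + t)/9)
Z = -24
V = -392/3 (V = -24*(5 + √(8 + 8)/9) = -24*(5 + √16/9) = -24*(5 + (⅑)*4) = -24*(5 + 4/9) = -24*49/9 = -392/3 ≈ -130.67)
(6*(-2))*5 + V/(-80 + 85) = (6*(-2))*5 - 392/3/(-80 + 85) = -12*5 - 392/3/5 = -60 + (⅕)*(-392/3) = -60 - 392/15 = -1292/15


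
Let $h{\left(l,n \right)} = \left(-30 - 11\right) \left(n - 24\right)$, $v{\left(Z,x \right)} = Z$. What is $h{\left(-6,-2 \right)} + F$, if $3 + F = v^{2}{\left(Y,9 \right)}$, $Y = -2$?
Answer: $1067$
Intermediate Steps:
$h{\left(l,n \right)} = 984 - 41 n$ ($h{\left(l,n \right)} = - 41 \left(-24 + n\right) = 984 - 41 n$)
$F = 1$ ($F = -3 + \left(-2\right)^{2} = -3 + 4 = 1$)
$h{\left(-6,-2 \right)} + F = \left(984 - -82\right) + 1 = \left(984 + 82\right) + 1 = 1066 + 1 = 1067$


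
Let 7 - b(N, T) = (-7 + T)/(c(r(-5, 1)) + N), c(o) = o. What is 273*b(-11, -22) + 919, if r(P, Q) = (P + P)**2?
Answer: 259787/89 ≈ 2919.0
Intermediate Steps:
r(P, Q) = 4*P**2 (r(P, Q) = (2*P)**2 = 4*P**2)
b(N, T) = 7 - (-7 + T)/(100 + N) (b(N, T) = 7 - (-7 + T)/(4*(-5)**2 + N) = 7 - (-7 + T)/(4*25 + N) = 7 - (-7 + T)/(100 + N))
273*b(-11, -22) + 919 = 273*((707 - 1*(-22) + 7*(-11))/(100 - 11)) + 919 = 273*((707 + 22 - 77)/89) + 919 = 273*((1/89)*652) + 919 = 273*(652/89) + 919 = 177996/89 + 919 = 259787/89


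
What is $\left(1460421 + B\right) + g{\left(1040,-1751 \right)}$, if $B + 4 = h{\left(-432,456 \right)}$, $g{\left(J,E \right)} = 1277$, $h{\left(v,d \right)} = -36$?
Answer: $1461658$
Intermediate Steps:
$B = -40$ ($B = -4 - 36 = -40$)
$\left(1460421 + B\right) + g{\left(1040,-1751 \right)} = \left(1460421 - 40\right) + 1277 = 1460381 + 1277 = 1461658$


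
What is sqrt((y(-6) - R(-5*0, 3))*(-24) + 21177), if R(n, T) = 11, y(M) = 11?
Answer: 3*sqrt(2353) ≈ 145.52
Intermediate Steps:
sqrt((y(-6) - R(-5*0, 3))*(-24) + 21177) = sqrt((11 - 1*11)*(-24) + 21177) = sqrt((11 - 11)*(-24) + 21177) = sqrt(0*(-24) + 21177) = sqrt(0 + 21177) = sqrt(21177) = 3*sqrt(2353)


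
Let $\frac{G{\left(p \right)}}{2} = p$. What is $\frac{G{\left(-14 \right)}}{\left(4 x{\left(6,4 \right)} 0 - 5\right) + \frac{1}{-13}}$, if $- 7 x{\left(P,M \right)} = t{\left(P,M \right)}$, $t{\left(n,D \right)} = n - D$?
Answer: $\frac{182}{33} \approx 5.5152$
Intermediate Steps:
$x{\left(P,M \right)} = - \frac{P}{7} + \frac{M}{7}$ ($x{\left(P,M \right)} = - \frac{P - M}{7} = - \frac{P}{7} + \frac{M}{7}$)
$G{\left(p \right)} = 2 p$
$\frac{G{\left(-14 \right)}}{\left(4 x{\left(6,4 \right)} 0 - 5\right) + \frac{1}{-13}} = \frac{2 \left(-14\right)}{\left(4 \left(\left(- \frac{1}{7}\right) 6 + \frac{1}{7} \cdot 4\right) 0 - 5\right) + \frac{1}{-13}} = - \frac{28}{\left(4 \left(- \frac{6}{7} + \frac{4}{7}\right) 0 - 5\right) - \frac{1}{13}} = - \frac{28}{\left(4 \left(\left(- \frac{2}{7}\right) 0\right) - 5\right) - \frac{1}{13}} = - \frac{28}{\left(4 \cdot 0 - 5\right) - \frac{1}{13}} = - \frac{28}{\left(0 - 5\right) - \frac{1}{13}} = - \frac{28}{-5 - \frac{1}{13}} = - \frac{28}{- \frac{66}{13}} = \left(-28\right) \left(- \frac{13}{66}\right) = \frac{182}{33}$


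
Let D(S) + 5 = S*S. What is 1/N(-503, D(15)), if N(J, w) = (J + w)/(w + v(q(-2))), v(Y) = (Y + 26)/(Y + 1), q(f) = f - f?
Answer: -246/283 ≈ -0.86926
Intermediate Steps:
D(S) = -5 + S² (D(S) = -5 + S*S = -5 + S²)
q(f) = 0
v(Y) = (26 + Y)/(1 + Y)
N(J, w) = (J + w)/(26 + w) (N(J, w) = (J + w)/(w + (26 + 0)/(1 + 0)) = (J + w)/(w + 26/1) = (J + w)/(w + 1*26) = (J + w)/(w + 26) = (J + w)/(26 + w))
1/N(-503, D(15)) = 1/((-503 + (-5 + 15²))/(26 + (-5 + 15²))) = 1/((-503 + (-5 + 225))/(26 + (-5 + 225))) = 1/((-503 + 220)/(26 + 220)) = 1/(-283/246) = -246/283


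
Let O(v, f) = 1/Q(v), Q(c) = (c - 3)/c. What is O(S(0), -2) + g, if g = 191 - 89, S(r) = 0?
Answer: 102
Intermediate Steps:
Q(c) = (-3 + c)/c
O(v, f) = v/(-3 + v) (O(v, f) = 1/((-3 + v)/v) = v/(-3 + v))
g = 102
O(S(0), -2) + g = 0/(-3 + 0) + 102 = 0/(-3) + 102 = 0*(-1/3) + 102 = 0 + 102 = 102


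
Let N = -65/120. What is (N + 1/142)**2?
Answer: 829921/2903616 ≈ 0.28582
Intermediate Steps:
N = -13/24 (N = -65*1/120 = -13/24 ≈ -0.54167)
(N + 1/142)**2 = (-13/24 + 1/142)**2 = (-911/1704)**2 = 829921/2903616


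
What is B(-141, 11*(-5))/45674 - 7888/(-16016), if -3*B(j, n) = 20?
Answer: 33765913/68579511 ≈ 0.49236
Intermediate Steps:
B(j, n) = -20/3 (B(j, n) = -⅓*20 = -20/3)
B(-141, 11*(-5))/45674 - 7888/(-16016) = -20/3/45674 - 7888/(-16016) = -20/3*1/45674 - 7888*(-1/16016) = -10/68511 + 493/1001 = 33765913/68579511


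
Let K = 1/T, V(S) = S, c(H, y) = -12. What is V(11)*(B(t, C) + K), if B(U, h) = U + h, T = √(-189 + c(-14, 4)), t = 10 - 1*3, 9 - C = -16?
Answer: 352 - 11*I*√201/201 ≈ 352.0 - 0.77588*I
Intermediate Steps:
C = 25 (C = 9 - 1*(-16) = 9 + 16 = 25)
t = 7 (t = 10 - 3 = 7)
T = I*√201 (T = √(-189 - 12) = √(-201) = I*√201 ≈ 14.177*I)
K = -I*√201/201 (K = 1/(I*√201) = -I*√201/201 ≈ -0.070535*I)
V(11)*(B(t, C) + K) = 11*((7 + 25) - I*√201/201) = 11*(32 - I*√201/201) = 352 - 11*I*√201/201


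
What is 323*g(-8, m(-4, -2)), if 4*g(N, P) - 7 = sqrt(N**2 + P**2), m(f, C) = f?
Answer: 2261/4 + 323*sqrt(5) ≈ 1287.5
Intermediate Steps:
g(N, P) = 7/4 + sqrt(N**2 + P**2)/4
323*g(-8, m(-4, -2)) = 323*(7/4 + sqrt((-8)**2 + (-4)**2)/4) = 323*(7/4 + sqrt(64 + 16)/4) = 323*(7/4 + sqrt(80)/4) = 323*(7/4 + (4*sqrt(5))/4) = 323*(7/4 + sqrt(5)) = 2261/4 + 323*sqrt(5)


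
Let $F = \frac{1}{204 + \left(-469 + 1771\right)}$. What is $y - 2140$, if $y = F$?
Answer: $- \frac{3222839}{1506} \approx -2140.0$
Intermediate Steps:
$F = \frac{1}{1506}$ ($F = \frac{1}{204 + 1302} = \frac{1}{1506} \approx 0.00066401$)
$y = \frac{1}{1506} \approx 0.00066401$
$y - 2140 = \frac{1}{1506} - 2140 = - \frac{3222839}{1506}$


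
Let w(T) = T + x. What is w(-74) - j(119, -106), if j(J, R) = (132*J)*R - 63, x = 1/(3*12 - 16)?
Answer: 33300741/20 ≈ 1.6650e+6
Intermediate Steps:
x = 1/20 (x = 1/(36 - 16) = 1/20 ≈ 0.050000)
j(J, R) = -63 + 132*J*R (j(J, R) = 132*J*R - 63 = -63 + 132*J*R)
w(T) = 1/20 + T (w(T) = T + 1/20 = 1/20 + T)
w(-74) - j(119, -106) = (1/20 - 74) - (-63 + 132*119*(-106)) = -1479/20 - (-63 - 1665048) = -1479/20 - 1*(-1665111) = -1479/20 + 1665111 = 33300741/20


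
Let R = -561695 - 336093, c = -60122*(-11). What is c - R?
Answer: 1559130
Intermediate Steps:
c = 661342
R = -897788
c - R = 661342 - 1*(-897788) = 661342 + 897788 = 1559130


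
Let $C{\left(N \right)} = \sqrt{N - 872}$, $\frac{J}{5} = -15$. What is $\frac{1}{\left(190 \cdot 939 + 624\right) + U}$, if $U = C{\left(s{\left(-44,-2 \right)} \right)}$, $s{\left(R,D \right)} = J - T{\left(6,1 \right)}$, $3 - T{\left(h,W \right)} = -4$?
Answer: $\frac{563}{100796145} - \frac{i \sqrt{106}}{10684391370} \approx 5.5855 \cdot 10^{-6} - 9.6361 \cdot 10^{-10} i$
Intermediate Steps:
$J = -75$ ($J = 5 \left(-15\right) = -75$)
$T{\left(h,W \right)} = 7$ ($T{\left(h,W \right)} = 3 - -4 = 3 + 4 = 7$)
$s{\left(R,D \right)} = -82$ ($s{\left(R,D \right)} = -75 - 7 = -82$)
$C{\left(N \right)} = \sqrt{-872 + N}$
$U = 3 i \sqrt{106}$ ($U = \sqrt{-872 - 82} = \sqrt{-954} = 3 i \sqrt{106} \approx 30.887 i$)
$\frac{1}{\left(190 \cdot 939 + 624\right) + U} = \frac{1}{\left(190 \cdot 939 + 624\right) + 3 i \sqrt{106}} = \frac{1}{\left(178410 + 624\right) + 3 i \sqrt{106}} = \frac{1}{179034 + 3 i \sqrt{106}}$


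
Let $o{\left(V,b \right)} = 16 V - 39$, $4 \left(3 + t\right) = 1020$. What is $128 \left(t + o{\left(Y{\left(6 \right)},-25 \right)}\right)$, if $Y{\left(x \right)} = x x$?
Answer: $100992$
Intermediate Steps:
$Y{\left(x \right)} = x^{2}$
$t = 252$ ($t = -3 + \frac{1}{4} \cdot 1020 = -3 + 255 = 252$)
$o{\left(V,b \right)} = -39 + 16 V$
$128 \left(t + o{\left(Y{\left(6 \right)},-25 \right)}\right) = 128 \left(252 - \left(39 - 16 \cdot 6^{2}\right)\right) = 128 \left(252 + \left(-39 + 16 \cdot 36\right)\right) = 128 \left(252 + \left(-39 + 576\right)\right) = 128 \left(252 + 537\right) = 128 \cdot 789 = 100992$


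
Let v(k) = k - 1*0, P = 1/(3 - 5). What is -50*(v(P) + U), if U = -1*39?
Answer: 1975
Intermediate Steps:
P = -½ (P = 1/(-2) = -½ ≈ -0.50000)
v(k) = k (v(k) = k + 0 = k)
U = -39
-50*(v(P) + U) = -50*(-½ - 39) = -50*(-79/2) = 1975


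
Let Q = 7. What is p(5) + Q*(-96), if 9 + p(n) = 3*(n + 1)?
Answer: -663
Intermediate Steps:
p(n) = -6 + 3*n (p(n) = -9 + 3*(n + 1) = -9 + 3*(1 + n) = -9 + (3 + 3*n) = -6 + 3*n)
p(5) + Q*(-96) = (-6 + 3*5) + 7*(-96) = (-6 + 15) - 672 = 9 - 672 = -663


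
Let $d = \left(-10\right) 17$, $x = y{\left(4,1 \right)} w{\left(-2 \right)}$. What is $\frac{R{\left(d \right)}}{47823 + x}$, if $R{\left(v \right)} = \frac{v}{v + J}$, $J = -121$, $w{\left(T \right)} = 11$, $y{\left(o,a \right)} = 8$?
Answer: $\frac{170}{13942101} \approx 1.2193 \cdot 10^{-5}$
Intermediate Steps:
$x = 88$ ($x = 8 \cdot 11 = 88$)
$d = -170$
$R{\left(v \right)} = \frac{v}{-121 + v}$ ($R{\left(v \right)} = \frac{v}{v - 121} = \frac{v}{-121 + v}$)
$\frac{R{\left(d \right)}}{47823 + x} = \frac{\left(-170\right) \frac{1}{-121 - 170}}{47823 + 88} = \frac{\left(-170\right) \frac{1}{-291}}{47911} = \left(-170\right) \left(- \frac{1}{291}\right) \frac{1}{47911} = \frac{170}{291} \cdot \frac{1}{47911} = \frac{170}{13942101}$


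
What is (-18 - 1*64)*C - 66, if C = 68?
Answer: -5642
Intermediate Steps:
(-18 - 1*64)*C - 66 = (-18 - 1*64)*68 - 66 = (-18 - 64)*68 - 66 = -82*68 - 66 = -5576 - 66 = -5642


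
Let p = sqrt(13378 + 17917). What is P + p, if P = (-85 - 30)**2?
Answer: 13225 + sqrt(31295) ≈ 13402.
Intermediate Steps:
P = 13225 (P = (-115)**2 = 13225)
p = sqrt(31295) ≈ 176.90
P + p = 13225 + sqrt(31295)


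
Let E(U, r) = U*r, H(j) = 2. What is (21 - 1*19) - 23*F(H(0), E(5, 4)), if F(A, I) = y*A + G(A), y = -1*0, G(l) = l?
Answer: -44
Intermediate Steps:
y = 0
F(A, I) = A (F(A, I) = 0*A + A = 0 + A = A)
(21 - 1*19) - 23*F(H(0), E(5, 4)) = (21 - 1*19) - 23*2 = (21 - 19) - 46 = 2 - 46 = -44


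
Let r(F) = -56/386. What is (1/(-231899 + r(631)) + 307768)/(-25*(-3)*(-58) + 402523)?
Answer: 13774629263687/17820843810555 ≈ 0.77295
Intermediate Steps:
r(F) = -28/193 (r(F) = -56*1/386 = -28/193)
(1/(-231899 + r(631)) + 307768)/(-25*(-3)*(-58) + 402523) = (1/(-231899 - 28/193) + 307768)/(-25*(-3)*(-58) + 402523) = (1/(-44756535/193) + 307768)/(75*(-58) + 402523) = (-193/44756535 + 307768)/(-4350 + 402523) = (13774629263687/44756535)/398173 = (13774629263687/44756535)*(1/398173) = 13774629263687/17820843810555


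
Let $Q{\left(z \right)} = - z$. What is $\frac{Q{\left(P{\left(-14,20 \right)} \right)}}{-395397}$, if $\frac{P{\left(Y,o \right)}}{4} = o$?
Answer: $\frac{80}{395397} \approx 0.00020233$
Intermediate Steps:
$P{\left(Y,o \right)} = 4 o$
$\frac{Q{\left(P{\left(-14,20 \right)} \right)}}{-395397} = \frac{\left(-1\right) 4 \cdot 20}{-395397} = \left(-1\right) 80 \left(- \frac{1}{395397}\right) = \left(-80\right) \left(- \frac{1}{395397}\right) = \frac{80}{395397}$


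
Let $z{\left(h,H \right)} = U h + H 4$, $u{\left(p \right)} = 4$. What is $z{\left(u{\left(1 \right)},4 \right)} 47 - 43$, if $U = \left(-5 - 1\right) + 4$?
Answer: $333$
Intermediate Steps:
$U = -2$ ($U = -6 + 4 = -2$)
$z{\left(h,H \right)} = - 2 h + 4 H$ ($z{\left(h,H \right)} = - 2 h + H 4 = - 2 h + 4 H$)
$z{\left(u{\left(1 \right)},4 \right)} 47 - 43 = \left(\left(-2\right) 4 + 4 \cdot 4\right) 47 - 43 = \left(-8 + 16\right) 47 - 43 = 8 \cdot 47 - 43 = 376 - 43 = 333$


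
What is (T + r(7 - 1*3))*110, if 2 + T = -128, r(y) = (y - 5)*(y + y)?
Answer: -15180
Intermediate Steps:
r(y) = 2*y*(-5 + y) (r(y) = (-5 + y)*(2*y) = 2*y*(-5 + y))
T = -130 (T = -2 - 128 = -130)
(T + r(7 - 1*3))*110 = (-130 + 2*(7 - 1*3)*(-5 + (7 - 1*3)))*110 = (-130 + 2*(7 - 3)*(-5 + (7 - 3)))*110 = (-130 + 2*4*(-5 + 4))*110 = (-130 + 2*4*(-1))*110 = (-130 - 8)*110 = -138*110 = -15180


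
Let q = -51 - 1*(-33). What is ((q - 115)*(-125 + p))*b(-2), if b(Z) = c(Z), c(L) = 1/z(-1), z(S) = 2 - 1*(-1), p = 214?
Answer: -11837/3 ≈ -3945.7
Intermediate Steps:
q = -18 (q = -51 + 33 = -18)
z(S) = 3 (z(S) = 2 + 1 = 3)
c(L) = ⅓ (c(L) = 1/3 = ⅓)
b(Z) = ⅓
((q - 115)*(-125 + p))*b(-2) = ((-18 - 115)*(-125 + 214))*(⅓) = -133*89*(⅓) = -11837*⅓ = -11837/3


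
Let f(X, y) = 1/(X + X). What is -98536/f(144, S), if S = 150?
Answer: -28378368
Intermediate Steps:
f(X, y) = 1/(2*X)
-98536/f(144, S) = -98536/((½)/144) = -98536/((½)*(1/144)) = -98536/1/288 = -98536*288 = -28378368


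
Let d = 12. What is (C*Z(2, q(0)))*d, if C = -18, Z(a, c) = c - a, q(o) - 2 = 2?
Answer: -432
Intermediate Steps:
q(o) = 4 (q(o) = 2 + 2 = 4)
(C*Z(2, q(0)))*d = -18*(4 - 1*2)*12 = -18*(4 - 2)*12 = -18*2*12 = -36*12 = -432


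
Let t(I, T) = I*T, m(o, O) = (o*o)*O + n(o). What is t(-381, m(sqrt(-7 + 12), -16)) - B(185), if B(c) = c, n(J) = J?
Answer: 30295 - 381*sqrt(5) ≈ 29443.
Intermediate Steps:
m(o, O) = o + O*o**2 (m(o, O) = (o*o)*O + o = o**2*O + o = O*o**2 + o = o + O*o**2)
t(-381, m(sqrt(-7 + 12), -16)) - B(185) = -381*sqrt(-7 + 12)*(1 - 16*sqrt(-7 + 12)) - 1*185 = -381*sqrt(5)*(1 - 16*sqrt(5)) - 185 = -185 - 381*sqrt(5)*(1 - 16*sqrt(5))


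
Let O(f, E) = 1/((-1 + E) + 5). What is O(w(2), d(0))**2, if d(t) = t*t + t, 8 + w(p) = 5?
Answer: 1/16 ≈ 0.062500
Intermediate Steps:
w(p) = -3 (w(p) = -8 + 5 = -3)
d(t) = t + t**2 (d(t) = t**2 + t = t + t**2)
O(f, E) = 1/(4 + E)
O(w(2), d(0))**2 = (1/(4 + 0*(1 + 0)))**2 = (1/(4 + 0*1))**2 = (1/(4 + 0))**2 = (1/4)**2 = 1/16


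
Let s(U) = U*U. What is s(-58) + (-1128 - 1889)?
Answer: 347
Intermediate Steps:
s(U) = U²
s(-58) + (-1128 - 1889) = (-58)² + (-1128 - 1889) = 3364 - 3017 = 347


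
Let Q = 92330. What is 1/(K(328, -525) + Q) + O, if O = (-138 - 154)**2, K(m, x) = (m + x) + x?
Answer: 7810864513/91608 ≈ 85264.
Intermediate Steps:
K(m, x) = m + 2*x
O = 85264 (O = (-292)**2 = 85264)
1/(K(328, -525) + Q) + O = 1/((328 + 2*(-525)) + 92330) + 85264 = 1/((328 - 1050) + 92330) + 85264 = 1/(-722 + 92330) + 85264 = 1/91608 + 85264 = 7810864513/91608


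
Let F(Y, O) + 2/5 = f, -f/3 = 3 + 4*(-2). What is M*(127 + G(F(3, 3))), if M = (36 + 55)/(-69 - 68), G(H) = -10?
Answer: -10647/137 ≈ -77.715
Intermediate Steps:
f = 15 (f = -3*(3 + 4*(-2)) = -3*(3 - 8) = -3*(-5) = 15)
F(Y, O) = 73/5 (F(Y, O) = -2/5 + 15 = 73/5)
M = -91/137 (M = 91/(-137) = 91*(-1/137) = -91/137 ≈ -0.66423)
M*(127 + G(F(3, 3))) = -91*(127 - 10)/137 = -91/137*117 = -10647/137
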